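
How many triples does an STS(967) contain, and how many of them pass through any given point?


An STS(v) is a 2-(v, 3, 1) BIBD: block size k = 3, λ = 1.
Replication: r(k − 1) = λ(v − 1) ⇒ r·2 = 967 − 1 = 966 ⇒ r = 483.
Block count: b = v(v − 1)/6 = 967·966/6 = 934122/6 = 155687.
(Check via bk = vr: 155687·3 = 467061 = 967·483 = 467061 ✓.)

r = 483, b = 155687.


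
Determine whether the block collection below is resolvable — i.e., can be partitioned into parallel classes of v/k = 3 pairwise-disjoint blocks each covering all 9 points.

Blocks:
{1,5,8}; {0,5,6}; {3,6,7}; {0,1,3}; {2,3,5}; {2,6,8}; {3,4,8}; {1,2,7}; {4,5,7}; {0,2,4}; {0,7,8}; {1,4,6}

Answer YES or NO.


v = 9, block size k = 3, number of blocks = 12.
For resolvability, blocks must partition into parallel classes of size v/k = 3.
Total blocks must therefore be a multiple of 3: 12 = 3·4 + 0 ⇒ divisible ✓.
Greedy packing gives 4 candidate class(es). Each should be a full parallel class (size 3, covers all 9 points).
  Class 1 (3 blocks): {1,5,8}; {3,6,7}; {0,2,4}. Points covered: [0, 1, 2, 3, 4, 5, 6, 7, 8].
  Class 2 (3 blocks): {0,5,6}; {3,4,8}; {1,2,7}. Points covered: [0, 1, 2, 3, 4, 5, 6, 7, 8].
  Class 3 (3 blocks): {0,1,3}; {2,6,8}; {4,5,7}. Points covered: [0, 1, 2, 3, 4, 5, 6, 7, 8].
  Class 4 (3 blocks): {2,3,5}; {0,7,8}; {1,4,6}. Points covered: [0, 1, 2, 3, 4, 5, 6, 7, 8].
All classes full (size 3)? YES. All classes cover every point? YES.
Resolvable? YES.

YES


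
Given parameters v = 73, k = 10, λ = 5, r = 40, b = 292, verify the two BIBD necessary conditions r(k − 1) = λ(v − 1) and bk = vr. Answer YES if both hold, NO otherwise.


Condition (i): r(k − 1) = 40·9 = 360; λ(v − 1) = 5·72 = 360. Match? YES.
Condition (ii): bk = 292·10 = 2920; vr = 73·40 = 2920. Match? YES.
Both conditions hold? YES.

YES


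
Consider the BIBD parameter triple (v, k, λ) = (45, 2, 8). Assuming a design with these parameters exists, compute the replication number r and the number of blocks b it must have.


Any 2-(v, k, λ) BIBD satisfies two necessary conditions:
  (i)  Each point sits in r blocks, and counting incidences through any fixed point gives r(k − 1) = λ(v − 1), so r = λ(v − 1)/(k − 1).
  (ii) Total incidences bk = vr, so b = vr/k.
Step 1: r = λ(v − 1)/(k − 1) = 8·(45 − 1)/(2 − 1) = 8·44/1 = 352/1 = 352.
Step 2: b = vr/k = 45·352/2 = 15840/2 = 7920.
Check integrality: r = 352 ∈ Z ✓, b = 7920 ∈ Z ✓.
(These identities are necessary conditions: they determine r and b for any design with these parameters, but do not by themselves prove that one exists.)

r = 352, b = 7920.


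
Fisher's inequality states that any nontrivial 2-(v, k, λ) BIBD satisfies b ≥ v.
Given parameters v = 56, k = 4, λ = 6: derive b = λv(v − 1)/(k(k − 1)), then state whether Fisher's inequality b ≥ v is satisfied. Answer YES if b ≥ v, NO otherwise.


b = λv(v − 1)/(k(k − 1)) = 6·56·55/(4·3) = 18480/12 = 1540.
Compare with v = 56: b ≥ v, so Fisher's inequality holds.

YES


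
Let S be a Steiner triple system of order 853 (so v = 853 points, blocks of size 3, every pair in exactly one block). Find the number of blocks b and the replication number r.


An STS(v) is a 2-(v, 3, 1) BIBD: block size k = 3, λ = 1.
Replication: r(k − 1) = λ(v − 1) ⇒ r·2 = 853 − 1 = 852 ⇒ r = 426.
Block count: bk = vr ⇒ b·3 = 853·426 = 363378 ⇒ b = 121126.

r = 426, b = 121126.


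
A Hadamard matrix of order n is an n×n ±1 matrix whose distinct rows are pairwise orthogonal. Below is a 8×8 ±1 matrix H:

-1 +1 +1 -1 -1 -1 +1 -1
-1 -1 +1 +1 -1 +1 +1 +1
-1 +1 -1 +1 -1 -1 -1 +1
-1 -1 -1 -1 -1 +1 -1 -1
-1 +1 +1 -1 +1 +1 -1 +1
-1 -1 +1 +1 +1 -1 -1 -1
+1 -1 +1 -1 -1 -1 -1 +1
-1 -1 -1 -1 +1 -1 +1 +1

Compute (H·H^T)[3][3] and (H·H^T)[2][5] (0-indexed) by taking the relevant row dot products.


Row 2 of H: [-1, 1, -1, 1, -1, -1, -1, 1].
Row 3 of H: [-1, -1, -1, -1, -1, 1, -1, -1].
Row 5 of H: [-1, -1, 1, 1, 1, -1, -1, -1].
(H·H^T)[3][3] = Σ_j H[3][j]·H[3][j] = (-1)² + (-1)² + (-1)² + (-1)² + (-1)² + (1)² + (-1)² + (-1)² = 1 + 1 + 1 + 1 + 1 + 1 + 1 + 1 = 8.
(H·H^T)[2][5] = Σ_j H[2][j]·H[5][j] = (-1)·(-1) + (1)·(-1) + (-1)·(1) + (1)·(1) + (-1)·(1) + (-1)·(-1) + (-1)·(-1) + (1)·(-1) = 1 + -1 + -1 + 1 + -1 + 1 + 1 + -1 = 0.
So rows 2 and 5 are orthogonal; the diagonal entry equals n = 8.

(3,3) entry = 8; (2,5) entry = 0.


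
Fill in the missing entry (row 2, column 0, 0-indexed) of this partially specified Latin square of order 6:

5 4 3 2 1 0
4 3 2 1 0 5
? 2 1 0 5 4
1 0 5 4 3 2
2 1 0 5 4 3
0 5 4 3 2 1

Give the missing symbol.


Row 2 contains symbols [0, 1, 2, 4, 5] — missing [3].
Column 0 contains symbols [0, 1, 2, 4, 5] — missing [3].
The missing symbol must appear in both missing sets; intersection = [3].
Therefore the hidden value is 3.

Missing value = 3.


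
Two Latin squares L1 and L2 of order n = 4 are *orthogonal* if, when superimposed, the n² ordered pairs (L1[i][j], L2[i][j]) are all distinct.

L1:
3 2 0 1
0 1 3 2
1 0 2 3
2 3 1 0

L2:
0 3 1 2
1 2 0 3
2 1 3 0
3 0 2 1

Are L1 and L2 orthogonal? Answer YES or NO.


Form the n² = 16 superimposed pairs (L1[i][j], L2[i][j]), row by row (rows and columns indexed from 0):
row 0: (3,0) (2,3) (0,1) (1,2)
row 1: (0,1) (1,2) (3,0) (2,3)
row 2: (1,2) (0,1) (2,3) (3,0)
row 3: (2,3) (3,0) (1,2) (0,1)
Orthogonality requires all 16 pairs distinct.
But the pair (0,1) repeats: cell (0,2) has L1 = 0, L2 = 1, and cell (1,0) has L1 = 0, L2 = 1.
A repeated pair means some other pair never occurs (only 4 distinct pairs out of 16), so the squares are not orthogonal.
Conclusion: NO.

NO


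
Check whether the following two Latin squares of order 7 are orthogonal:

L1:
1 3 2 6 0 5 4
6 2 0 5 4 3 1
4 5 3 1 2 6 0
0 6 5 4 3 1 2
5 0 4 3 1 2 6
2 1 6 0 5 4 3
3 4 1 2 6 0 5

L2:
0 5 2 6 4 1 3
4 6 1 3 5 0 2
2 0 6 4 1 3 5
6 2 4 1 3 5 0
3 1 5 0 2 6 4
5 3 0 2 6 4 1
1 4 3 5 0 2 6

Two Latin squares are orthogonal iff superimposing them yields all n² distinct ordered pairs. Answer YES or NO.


Form the n² = 49 superimposed pairs (L1[i][j], L2[i][j]), row by row (rows and columns indexed from 0):
row 0: (1,0) (3,5) (2,2) (6,6) (0,4) (5,1) (4,3)
row 1: (6,4) (2,6) (0,1) (5,3) (4,5) (3,0) (1,2)
row 2: (4,2) (5,0) (3,6) (1,4) (2,1) (6,3) (0,5)
row 3: (0,6) (6,2) (5,4) (4,1) (3,3) (1,5) (2,0)
row 4: (5,3) (0,1) (4,5) (3,0) (1,2) (2,6) (6,4)
row 5: (2,5) (1,3) (6,0) (0,2) (5,6) (4,4) (3,1)
row 6: (3,1) (4,4) (1,3) (2,5) (6,0) (0,2) (5,6)
Orthogonality requires all 49 pairs distinct.
But the pair (5,3) repeats: cell (1,3) has L1 = 5, L2 = 3, and cell (4,0) has L1 = 5, L2 = 3.
A repeated pair means some other pair never occurs (only 35 distinct pairs out of 49), so the squares are not orthogonal.
Conclusion: NO.

NO


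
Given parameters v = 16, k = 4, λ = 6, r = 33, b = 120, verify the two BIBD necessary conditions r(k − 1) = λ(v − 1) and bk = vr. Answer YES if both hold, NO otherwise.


Condition (i): r(k − 1) = 33·3 = 99; λ(v − 1) = 6·15 = 90. Match? NO.
Condition (ii): bk = 120·4 = 480; vr = 16·33 = 528. Match? NO.
Both conditions hold? NO.

NO


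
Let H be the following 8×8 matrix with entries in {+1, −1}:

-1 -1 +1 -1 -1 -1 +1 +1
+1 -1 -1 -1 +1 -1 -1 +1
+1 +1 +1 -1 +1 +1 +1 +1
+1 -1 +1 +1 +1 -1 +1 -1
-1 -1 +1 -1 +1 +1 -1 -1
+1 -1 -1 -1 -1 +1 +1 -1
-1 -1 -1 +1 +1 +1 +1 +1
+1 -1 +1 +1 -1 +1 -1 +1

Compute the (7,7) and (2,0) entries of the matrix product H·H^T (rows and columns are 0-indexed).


Row 0 of H: [-1, -1, 1, -1, -1, -1, 1, 1].
Row 2 of H: [1, 1, 1, -1, 1, 1, 1, 1].
Row 7 of H: [1, -1, 1, 1, -1, 1, -1, 1].
(H·H^T)[7][7] = Σ_j H[7][j]·H[7][j] = (1)² + (-1)² + (1)² + (1)² + (-1)² + (1)² + (-1)² + (1)² = 1 + 1 + 1 + 1 + 1 + 1 + 1 + 1 = 8.
(H·H^T)[2][0] = Σ_j H[2][j]·H[0][j] = (1)·(-1) + (1)·(-1) + (1)·(1) + (-1)·(-1) + (1)·(-1) + (1)·(-1) + (1)·(1) + (1)·(1) = -1 + -1 + 1 + 1 + -1 + -1 + 1 + 1 = 0.
So rows 2 and 0 are orthogonal; the diagonal entry equals n = 8.

(7,7) entry = 8; (2,0) entry = 0.


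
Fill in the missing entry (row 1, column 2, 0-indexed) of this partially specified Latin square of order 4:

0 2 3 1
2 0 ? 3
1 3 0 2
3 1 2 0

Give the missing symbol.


Row 1 contains symbols [0, 2, 3] — missing [1].
Column 2 contains symbols [0, 2, 3] — missing [1].
The missing symbol must appear in both missing sets; intersection = [1].
Therefore the hidden value is 1.

Missing value = 1.


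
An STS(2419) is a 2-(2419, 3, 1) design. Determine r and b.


An STS(v) is a 2-(v, 3, 1) BIBD: block size k = 3, λ = 1.
Replication: r(k − 1) = λ(v − 1) ⇒ r·2 = 2419 − 1 = 2418 ⇒ r = 1209.
Block count: b = v(v − 1)/6 = 2419·2418/6 = 5849142/6 = 974857.

r = 1209, b = 974857.


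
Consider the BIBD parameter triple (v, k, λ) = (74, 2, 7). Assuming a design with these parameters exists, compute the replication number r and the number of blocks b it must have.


Any 2-(v, k, λ) BIBD satisfies two necessary conditions:
  (i)  Each point sits in r blocks, and counting incidences through any fixed point gives r(k − 1) = λ(v − 1), so r = λ(v − 1)/(k − 1).
  (ii) Total incidences bk = vr, so b = vr/k.
Step 1: r = λ(v − 1)/(k − 1) = 7·(74 − 1)/(2 − 1) = 7·73/1 = 511/1 = 511.
Step 2: b = vr/k = 74·511/2 = 37814/2 = 18907.
Check integrality: r = 511 ∈ Z ✓, b = 18907 ∈ Z ✓.
(These identities are necessary conditions: they determine r and b for any design with these parameters, but do not by themselves prove that one exists.)

r = 511, b = 18907.


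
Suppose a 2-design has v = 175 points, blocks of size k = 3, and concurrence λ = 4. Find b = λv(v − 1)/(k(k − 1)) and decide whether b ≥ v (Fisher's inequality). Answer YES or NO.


r = λ(v − 1)/(k − 1) = 4·174/2 = 348.
b = vr/k = 175·348/3 = 20300.
Fisher's inequality: b ≥ v ⇔ 20300 ≥ 175? YES.

YES


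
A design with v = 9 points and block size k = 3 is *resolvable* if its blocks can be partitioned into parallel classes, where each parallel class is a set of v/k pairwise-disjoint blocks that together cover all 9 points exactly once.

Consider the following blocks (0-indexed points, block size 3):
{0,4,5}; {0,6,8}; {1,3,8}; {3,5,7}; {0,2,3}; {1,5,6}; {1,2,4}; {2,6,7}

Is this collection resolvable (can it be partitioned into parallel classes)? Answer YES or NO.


v = 9, block size k = 3, number of blocks = 8.
For resolvability, blocks must partition into parallel classes of size v/k = 3.
Total blocks must therefore be a multiple of 3: 8 = 3·2 + 2 ⇒ not divisible ✗.
Resolvable? NO.

NO


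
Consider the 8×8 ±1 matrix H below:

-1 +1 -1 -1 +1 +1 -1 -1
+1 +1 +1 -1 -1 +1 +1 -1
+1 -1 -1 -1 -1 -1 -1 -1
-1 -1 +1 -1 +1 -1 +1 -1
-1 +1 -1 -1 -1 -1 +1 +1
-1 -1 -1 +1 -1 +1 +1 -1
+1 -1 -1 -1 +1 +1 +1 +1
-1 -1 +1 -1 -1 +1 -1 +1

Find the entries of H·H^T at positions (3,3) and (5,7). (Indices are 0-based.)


Row 3 of H: [-1, -1, 1, -1, 1, -1, 1, -1].
Row 5 of H: [-1, -1, -1, 1, -1, 1, 1, -1].
Row 7 of H: [-1, -1, 1, -1, -1, 1, -1, 1].
(H·H^T)[3][3] = Σ_j H[3][j]·H[3][j] = (-1)² + (-1)² + (1)² + (-1)² + (1)² + (-1)² + (1)² + (-1)² = 1 + 1 + 1 + 1 + 1 + 1 + 1 + 1 = 8.
(H·H^T)[5][7] = Σ_j H[5][j]·H[7][j] = (-1)·(-1) + (-1)·(-1) + (-1)·(1) + (1)·(-1) + (-1)·(-1) + (1)·(1) + (1)·(-1) + (-1)·(1) = 1 + 1 + -1 + -1 + 1 + 1 + -1 + -1 = 0.
So rows 5 and 7 are orthogonal; the diagonal entry equals n = 8.

(3,3) entry = 8; (5,7) entry = 0.


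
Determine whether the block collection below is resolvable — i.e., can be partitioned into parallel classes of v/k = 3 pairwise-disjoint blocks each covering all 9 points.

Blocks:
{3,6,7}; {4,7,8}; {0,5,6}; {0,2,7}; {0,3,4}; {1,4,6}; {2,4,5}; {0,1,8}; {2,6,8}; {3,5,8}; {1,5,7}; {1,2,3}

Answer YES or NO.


v = 9, block size k = 3, number of blocks = 12.
For resolvability, blocks must partition into parallel classes of size v/k = 3.
Total blocks must therefore be a multiple of 3: 12 = 3·4 + 0 ⇒ divisible ✓.
Greedy packing gives 4 candidate class(es). Each should be a full parallel class (size 3, covers all 9 points).
  Class 1 (3 blocks): {3,6,7}; {2,4,5}; {0,1,8}. Points covered: [0, 1, 2, 3, 4, 5, 6, 7, 8].
  Class 2 (3 blocks): {4,7,8}; {0,5,6}; {1,2,3}. Points covered: [0, 1, 2, 3, 4, 5, 6, 7, 8].
  Class 3 (3 blocks): {0,2,7}; {1,4,6}; {3,5,8}. Points covered: [0, 1, 2, 3, 4, 5, 6, 7, 8].
  Class 4 (3 blocks): {0,3,4}; {2,6,8}; {1,5,7}. Points covered: [0, 1, 2, 3, 4, 5, 6, 7, 8].
All classes full (size 3)? YES. All classes cover every point? YES.
Resolvable? YES.

YES


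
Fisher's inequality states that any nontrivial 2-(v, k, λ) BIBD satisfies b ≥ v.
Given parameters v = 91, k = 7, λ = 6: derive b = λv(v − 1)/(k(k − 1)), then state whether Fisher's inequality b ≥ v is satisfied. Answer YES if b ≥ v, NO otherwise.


b = λv(v − 1)/(k(k − 1)) = 6·91·90/(7·6) = 49140/42 = 1170.
Compare with v = 91: b ≥ v, so Fisher's inequality holds.

YES


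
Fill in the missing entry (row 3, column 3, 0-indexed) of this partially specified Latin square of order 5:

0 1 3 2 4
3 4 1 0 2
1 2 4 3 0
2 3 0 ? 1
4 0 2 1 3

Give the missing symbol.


Row 3 contains symbols [0, 1, 2, 3] — missing [4].
Column 3 contains symbols [0, 1, 2, 3] — missing [4].
The missing symbol must appear in both missing sets; intersection = [4].
Therefore the hidden value is 4.

Missing value = 4.


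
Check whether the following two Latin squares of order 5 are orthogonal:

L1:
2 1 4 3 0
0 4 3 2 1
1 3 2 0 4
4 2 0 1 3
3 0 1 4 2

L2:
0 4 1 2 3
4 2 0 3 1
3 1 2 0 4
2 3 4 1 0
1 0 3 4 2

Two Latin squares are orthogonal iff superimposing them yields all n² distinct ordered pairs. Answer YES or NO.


Form the n² = 25 superimposed pairs (L1[i][j], L2[i][j]), row by row (rows and columns indexed from 0):
row 0: (2,0) (1,4) (4,1) (3,2) (0,3)
row 1: (0,4) (4,2) (3,0) (2,3) (1,1)
row 2: (1,3) (3,1) (2,2) (0,0) (4,4)
row 3: (4,2) (2,3) (0,4) (1,1) (3,0)
row 4: (3,1) (0,0) (1,3) (4,4) (2,2)
Orthogonality requires all 25 pairs distinct.
But the pair (4,2) repeats: cell (1,1) has L1 = 4, L2 = 2, and cell (3,0) has L1 = 4, L2 = 2.
A repeated pair means some other pair never occurs (only 15 distinct pairs out of 25), so the squares are not orthogonal.
Conclusion: NO.

NO


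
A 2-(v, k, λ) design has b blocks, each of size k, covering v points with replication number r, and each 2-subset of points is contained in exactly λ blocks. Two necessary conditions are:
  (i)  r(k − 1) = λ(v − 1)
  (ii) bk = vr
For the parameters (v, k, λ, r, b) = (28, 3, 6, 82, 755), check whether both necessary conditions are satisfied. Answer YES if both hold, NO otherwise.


Condition (i): r(k − 1) = 82·2 = 164; λ(v − 1) = 6·27 = 162. Match? NO.
Condition (ii): bk = 755·3 = 2265; vr = 28·82 = 2296. Match? NO.
Both conditions hold? NO.

NO


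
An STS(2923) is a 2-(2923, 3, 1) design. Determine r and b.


An STS(v) is a 2-(v, 3, 1) BIBD: block size k = 3, λ = 1.
Replication: r(k − 1) = λ(v − 1) ⇒ r·2 = 2923 − 1 = 2922 ⇒ r = 1461.
Block count: b = v(v − 1)/6 = 2923·2922/6 = 8541006/6 = 1423501.
(Check via bk = vr: 1423501·3 = 4270503 = 2923·1461 = 4270503 ✓.)

r = 1461, b = 1423501.


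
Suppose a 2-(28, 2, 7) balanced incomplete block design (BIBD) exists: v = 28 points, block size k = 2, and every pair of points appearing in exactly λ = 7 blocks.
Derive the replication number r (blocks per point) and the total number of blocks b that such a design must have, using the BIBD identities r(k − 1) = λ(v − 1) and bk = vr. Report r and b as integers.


Any 2-(v, k, λ) BIBD satisfies two necessary conditions:
  (i)  Each point sits in r blocks, and counting incidences through any fixed point gives r(k − 1) = λ(v − 1), so r = λ(v − 1)/(k − 1).
  (ii) Total incidences bk = vr, so b = vr/k.
Step 1: r = λ(v − 1)/(k − 1) = 7·(28 − 1)/(2 − 1) = 7·27/1 = 189/1 = 189.
Step 2: b = vr/k = 28·189/2 = 5292/2 = 2646.
Check integrality: r = 189 ∈ Z ✓, b = 2646 ∈ Z ✓.
(These identities are necessary conditions: they determine r and b for any design with these parameters, but do not by themselves prove that one exists.)

r = 189, b = 2646.


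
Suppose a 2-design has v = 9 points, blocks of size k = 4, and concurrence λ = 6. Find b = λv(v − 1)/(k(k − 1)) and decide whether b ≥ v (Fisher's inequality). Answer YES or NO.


b = λv(v − 1)/(k(k − 1)) = 6·9·8/(4·3) = 432/12 = 36.
Compare with v = 9: b ≥ v, so Fisher's inequality holds.

YES


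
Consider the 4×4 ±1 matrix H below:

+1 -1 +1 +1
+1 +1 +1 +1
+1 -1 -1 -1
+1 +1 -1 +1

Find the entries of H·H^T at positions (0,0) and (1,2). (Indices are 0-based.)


Row 0 of H: [1, -1, 1, 1].
Row 1 of H: [1, 1, 1, 1].
Row 2 of H: [1, -1, -1, -1].
(H·H^T)[0][0] = Σ_j H[0][j]·H[0][j] = (1)² + (-1)² + (1)² + (1)² = 1 + 1 + 1 + 1 = 4.
(H·H^T)[1][2] = Σ_j H[1][j]·H[2][j] = (1)·(1) + (1)·(-1) + (1)·(-1) + (1)·(-1) = 1 + -1 + -1 + -1 = -2.
Rows 1 and 2 are not orthogonal (dot product = -2 ≠ 0), so H is not a Hadamard matrix.

(0,0) entry = 4; (1,2) entry = -2.


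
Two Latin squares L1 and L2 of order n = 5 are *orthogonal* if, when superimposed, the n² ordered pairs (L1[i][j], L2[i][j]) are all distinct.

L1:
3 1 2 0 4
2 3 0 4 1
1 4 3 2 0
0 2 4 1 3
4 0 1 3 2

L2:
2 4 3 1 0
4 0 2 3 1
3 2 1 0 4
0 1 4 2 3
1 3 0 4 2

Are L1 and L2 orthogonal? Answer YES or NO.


Form the n² = 25 superimposed pairs (L1[i][j], L2[i][j]), row by row (rows and columns indexed from 0):
row 0: (3,2) (1,4) (2,3) (0,1) (4,0)
row 1: (2,4) (3,0) (0,2) (4,3) (1,1)
row 2: (1,3) (4,2) (3,1) (2,0) (0,4)
row 3: (0,0) (2,1) (4,4) (1,2) (3,3)
row 4: (4,1) (0,3) (1,0) (3,4) (2,2)
Orthogonality requires all 25 pairs distinct.
Check by first coordinate: for each symbol s of L1, list the L2 entries in the n cells where L1 = s; they must all differ.
  L1 = 0: L2 entries (in reading order) 1, 2, 4, 0, 3 — all 5 distinct ✓
  L1 = 1: L2 entries (in reading order) 4, 1, 3, 2, 0 — all 5 distinct ✓
  L1 = 2: L2 entries (in reading order) 3, 4, 0, 1, 2 — all 5 distinct ✓
  L1 = 3: L2 entries (in reading order) 2, 0, 1, 3, 4 — all 5 distinct ✓
  L1 = 4: L2 entries (in reading order) 0, 3, 2, 4, 1 — all 5 distinct ✓
Every symbol of L1 meets every symbol of L2 exactly once, so all 25 pairs are distinct (25 of 25).
Conclusion: YES.

YES


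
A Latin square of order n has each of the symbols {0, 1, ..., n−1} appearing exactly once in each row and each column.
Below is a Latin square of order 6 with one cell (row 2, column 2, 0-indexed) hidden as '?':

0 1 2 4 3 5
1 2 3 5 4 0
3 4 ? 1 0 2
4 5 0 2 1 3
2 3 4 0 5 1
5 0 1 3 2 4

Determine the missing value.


Row 2 contains symbols [0, 1, 2, 3, 4] — missing [5].
Column 2 contains symbols [0, 1, 2, 3, 4] — missing [5].
The missing symbol must appear in both missing sets; intersection = [5].
Therefore the hidden value is 5.

Missing value = 5.


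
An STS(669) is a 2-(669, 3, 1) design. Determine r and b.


An STS(v) is a 2-(v, 3, 1) BIBD: block size k = 3, λ = 1.
Replication: r(k − 1) = λ(v − 1) ⇒ r·2 = 669 − 1 = 668 ⇒ r = 334.
Block count: b = v(v − 1)/6 = 669·668/6 = 446892/6 = 74482.

r = 334, b = 74482.


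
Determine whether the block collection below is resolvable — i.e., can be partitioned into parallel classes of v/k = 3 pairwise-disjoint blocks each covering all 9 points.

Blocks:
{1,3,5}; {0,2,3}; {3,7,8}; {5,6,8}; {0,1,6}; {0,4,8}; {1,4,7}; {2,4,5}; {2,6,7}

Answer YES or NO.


v = 9, block size k = 3, number of blocks = 9.
For resolvability, blocks must partition into parallel classes of size v/k = 3.
Total blocks must therefore be a multiple of 3: 9 = 3·3 + 0 ⇒ divisible ✓.
Greedy packing gives 3 candidate class(es). Each should be a full parallel class (size 3, covers all 9 points).
  Class 1 (3 blocks): {1,3,5}; {0,4,8}; {2,6,7}. Points covered: [0, 1, 2, 3, 4, 5, 6, 7, 8].
  Class 2 (3 blocks): {0,2,3}; {5,6,8}; {1,4,7}. Points covered: [0, 1, 2, 3, 4, 5, 6, 7, 8].
  Class 3 (3 blocks): {3,7,8}; {0,1,6}; {2,4,5}. Points covered: [0, 1, 2, 3, 4, 5, 6, 7, 8].
All classes full (size 3)? YES. All classes cover every point? YES.
Resolvable? YES.

YES


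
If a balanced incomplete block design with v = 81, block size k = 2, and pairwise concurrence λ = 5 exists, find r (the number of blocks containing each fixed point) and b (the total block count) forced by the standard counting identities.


Any 2-(v, k, λ) BIBD satisfies two necessary conditions:
  (i)  Each point sits in r blocks, and counting incidences through any fixed point gives r(k − 1) = λ(v − 1), so r = λ(v − 1)/(k − 1).
  (ii) Total incidences bk = vr, so b = vr/k.
Step 1: r = λ(v − 1)/(k − 1) = 5·(81 − 1)/(2 − 1) = 5·80/1 = 400/1 = 400.
Step 2: b = vr/k = 81·400/2 = 32400/2 = 16200.
Check integrality: r = 400 ∈ Z ✓, b = 16200 ∈ Z ✓.
(These identities are necessary conditions: they determine r and b for any design with these parameters, but do not by themselves prove that one exists.)

r = 400, b = 16200.


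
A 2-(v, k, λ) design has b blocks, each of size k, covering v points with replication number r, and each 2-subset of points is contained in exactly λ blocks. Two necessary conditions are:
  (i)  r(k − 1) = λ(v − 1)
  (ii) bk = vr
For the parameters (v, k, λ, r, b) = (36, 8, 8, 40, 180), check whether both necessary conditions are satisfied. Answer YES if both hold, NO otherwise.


Condition (i): r(k − 1) = 40·7 = 280; λ(v − 1) = 8·35 = 280. Match? YES.
Condition (ii): bk = 180·8 = 1440; vr = 36·40 = 1440. Match? YES.
Both conditions hold? YES.

YES


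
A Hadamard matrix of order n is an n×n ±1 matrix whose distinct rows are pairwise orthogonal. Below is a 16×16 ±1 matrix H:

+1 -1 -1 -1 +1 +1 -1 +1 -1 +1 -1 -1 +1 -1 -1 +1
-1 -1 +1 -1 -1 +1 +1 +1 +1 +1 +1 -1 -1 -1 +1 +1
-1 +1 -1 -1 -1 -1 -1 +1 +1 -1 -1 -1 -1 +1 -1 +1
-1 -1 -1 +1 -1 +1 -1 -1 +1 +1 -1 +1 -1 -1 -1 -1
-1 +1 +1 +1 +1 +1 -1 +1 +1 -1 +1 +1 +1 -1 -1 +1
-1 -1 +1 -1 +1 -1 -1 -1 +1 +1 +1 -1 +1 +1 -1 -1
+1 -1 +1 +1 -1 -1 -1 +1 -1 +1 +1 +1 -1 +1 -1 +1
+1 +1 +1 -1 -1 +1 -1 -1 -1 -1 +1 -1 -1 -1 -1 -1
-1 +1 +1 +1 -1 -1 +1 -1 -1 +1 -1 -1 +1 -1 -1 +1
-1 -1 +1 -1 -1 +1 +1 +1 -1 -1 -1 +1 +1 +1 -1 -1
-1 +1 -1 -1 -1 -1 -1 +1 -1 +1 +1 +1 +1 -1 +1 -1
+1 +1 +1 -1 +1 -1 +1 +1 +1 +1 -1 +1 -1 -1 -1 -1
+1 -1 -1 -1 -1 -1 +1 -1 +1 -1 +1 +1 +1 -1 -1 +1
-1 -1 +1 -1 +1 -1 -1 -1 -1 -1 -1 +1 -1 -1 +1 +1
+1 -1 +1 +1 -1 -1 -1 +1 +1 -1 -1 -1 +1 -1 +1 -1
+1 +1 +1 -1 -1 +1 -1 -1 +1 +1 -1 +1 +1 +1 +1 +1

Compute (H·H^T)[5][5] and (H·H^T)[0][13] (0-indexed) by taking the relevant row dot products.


Row 0 of H: [1, -1, -1, -1, 1, 1, -1, 1, -1, 1, -1, -1, 1, -1, -1, 1].
Row 5 of H: [-1, -1, 1, -1, 1, -1, -1, -1, 1, 1, 1, -1, 1, 1, -1, -1].
Row 13 of H: [-1, -1, 1, -1, 1, -1, -1, -1, -1, -1, -1, 1, -1, -1, 1, 1].
(H·H^T)[5][5] = Σ_j H[5][j]·H[5][j] = (-1)² + (-1)² + (1)² + (-1)² + (1)² + (-1)² + (-1)² + (-1)² + (1)² + (1)² + (1)² + (-1)² + (1)² + (1)² + (-1)² + (-1)² = 1 + 1 + 1 + 1 + 1 + 1 + 1 + 1 + 1 + 1 + 1 + 1 + 1 + 1 + 1 + 1 = 16.
(H·H^T)[0][13] = Σ_j H[0][j]·H[13][j] = (1)·(-1) + (-1)·(-1) + (-1)·(1) + (-1)·(-1) + (1)·(1) + (1)·(-1) + (-1)·(-1) + (1)·(-1) + (-1)·(-1) + (1)·(-1) + (-1)·(-1) + (-1)·(1) + (1)·(-1) + (-1)·(-1) + (-1)·(1) + (1)·(1) = -1 + 1 + -1 + 1 + 1 + -1 + 1 + -1 + 1 + -1 + 1 + -1 + -1 + 1 + -1 + 1 = 0.
So rows 0 and 13 are orthogonal; the diagonal entry equals n = 16.

(5,5) entry = 16; (0,13) entry = 0.


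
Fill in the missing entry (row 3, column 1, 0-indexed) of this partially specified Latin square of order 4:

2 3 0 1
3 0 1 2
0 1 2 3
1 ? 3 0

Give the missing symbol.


Row 3 contains symbols [0, 1, 3] — missing [2].
Column 1 contains symbols [0, 1, 3] — missing [2].
The missing symbol must appear in both missing sets; intersection = [2].
Therefore the hidden value is 2.

Missing value = 2.


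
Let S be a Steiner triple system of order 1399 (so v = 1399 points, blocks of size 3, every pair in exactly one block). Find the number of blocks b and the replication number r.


An STS(v) is a 2-(v, 3, 1) BIBD: block size k = 3, λ = 1.
Replication: r(k − 1) = λ(v − 1) ⇒ r·2 = 1399 − 1 = 1398 ⇒ r = 699.
Block count: b = v(v − 1)/6 = 1399·1398/6 = 1955802/6 = 325967.
(Check via bk = vr: 325967·3 = 977901 = 1399·699 = 977901 ✓.)

r = 699, b = 325967.


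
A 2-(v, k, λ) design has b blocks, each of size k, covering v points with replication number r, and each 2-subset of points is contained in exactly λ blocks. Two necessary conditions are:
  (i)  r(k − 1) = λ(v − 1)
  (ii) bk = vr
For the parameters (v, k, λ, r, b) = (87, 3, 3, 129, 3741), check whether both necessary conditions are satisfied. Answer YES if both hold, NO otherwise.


Condition (i): r(k − 1) = 129·2 = 258; λ(v − 1) = 3·86 = 258. Match? YES.
Condition (ii): bk = 3741·3 = 11223; vr = 87·129 = 11223. Match? YES.
Both conditions hold? YES.

YES


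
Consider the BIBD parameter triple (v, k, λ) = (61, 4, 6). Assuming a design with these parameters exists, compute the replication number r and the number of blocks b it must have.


Any 2-(v, k, λ) BIBD satisfies two necessary conditions:
  (i)  Each point sits in r blocks, and counting incidences through any fixed point gives r(k − 1) = λ(v − 1), so r = λ(v − 1)/(k − 1).
  (ii) Total incidences bk = vr, so b = vr/k.
Step 1: r = λ(v − 1)/(k − 1) = 6·(61 − 1)/(4 − 1) = 6·60/3 = 360/3 = 120.
Step 2: b = vr/k = 61·120/4 = 7320/4 = 1830.
Check integrality: r = 120 ∈ Z ✓, b = 1830 ∈ Z ✓.
(These identities are necessary conditions: they determine r and b for any design with these parameters, but do not by themselves prove that one exists.)

r = 120, b = 1830.


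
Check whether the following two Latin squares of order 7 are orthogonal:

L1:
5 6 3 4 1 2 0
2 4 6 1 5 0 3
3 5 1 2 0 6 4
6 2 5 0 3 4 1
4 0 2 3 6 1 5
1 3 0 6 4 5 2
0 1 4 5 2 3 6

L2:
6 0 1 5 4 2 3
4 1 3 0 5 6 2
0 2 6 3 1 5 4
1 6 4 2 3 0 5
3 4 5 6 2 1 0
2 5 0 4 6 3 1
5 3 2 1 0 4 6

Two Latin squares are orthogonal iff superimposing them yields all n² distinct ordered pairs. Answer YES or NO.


Form the n² = 49 superimposed pairs (L1[i][j], L2[i][j]), row by row (rows and columns indexed from 0):
row 0: (5,6) (6,0) (3,1) (4,5) (1,4) (2,2) (0,3)
row 1: (2,4) (4,1) (6,3) (1,0) (5,5) (0,6) (3,2)
row 2: (3,0) (5,2) (1,6) (2,3) (0,1) (6,5) (4,4)
row 3: (6,1) (2,6) (5,4) (0,2) (3,3) (4,0) (1,5)
row 4: (4,3) (0,4) (2,5) (3,6) (6,2) (1,1) (5,0)
row 5: (1,2) (3,5) (0,0) (6,4) (4,6) (5,3) (2,1)
row 6: (0,5) (1,3) (4,2) (5,1) (2,0) (3,4) (6,6)
Orthogonality requires all 49 pairs distinct.
Check by first coordinate: for each symbol s of L1, list the L2 entries in the n cells where L1 = s; they must all differ.
  L1 = 0: L2 entries (in reading order) 3, 6, 1, 2, 4, 0, 5 — all 7 distinct ✓
  L1 = 1: L2 entries (in reading order) 4, 0, 6, 5, 1, 2, 3 — all 7 distinct ✓
  L1 = 2: L2 entries (in reading order) 2, 4, 3, 6, 5, 1, 0 — all 7 distinct ✓
  L1 = 3: L2 entries (in reading order) 1, 2, 0, 3, 6, 5, 4 — all 7 distinct ✓
  L1 = 4: L2 entries (in reading order) 5, 1, 4, 0, 3, 6, 2 — all 7 distinct ✓
  L1 = 5: L2 entries (in reading order) 6, 5, 2, 4, 0, 3, 1 — all 7 distinct ✓
  L1 = 6: L2 entries (in reading order) 0, 3, 5, 1, 2, 4, 6 — all 7 distinct ✓
Every symbol of L1 meets every symbol of L2 exactly once, so all 49 pairs are distinct (49 of 49).
Conclusion: YES.

YES


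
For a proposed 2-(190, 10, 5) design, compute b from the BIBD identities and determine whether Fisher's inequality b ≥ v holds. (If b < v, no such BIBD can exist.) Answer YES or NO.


r = λ(v − 1)/(k − 1) = 5·189/9 = 105.
b = vr/k = 190·105/10 = 1995.
Fisher's inequality: b ≥ v ⇔ 1995 ≥ 190? YES.

YES


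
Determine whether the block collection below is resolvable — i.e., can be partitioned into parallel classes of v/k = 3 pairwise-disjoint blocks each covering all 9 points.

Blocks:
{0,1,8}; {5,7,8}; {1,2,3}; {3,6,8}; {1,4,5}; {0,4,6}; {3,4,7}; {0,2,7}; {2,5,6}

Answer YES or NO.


v = 9, block size k = 3, number of blocks = 9.
For resolvability, blocks must partition into parallel classes of size v/k = 3.
Total blocks must therefore be a multiple of 3: 9 = 3·3 + 0 ⇒ divisible ✓.
Greedy packing gives 3 candidate class(es). Each should be a full parallel class (size 3, covers all 9 points).
  Class 1 (3 blocks): {0,1,8}; {3,4,7}; {2,5,6}. Points covered: [0, 1, 2, 3, 4, 5, 6, 7, 8].
  Class 2 (3 blocks): {5,7,8}; {1,2,3}; {0,4,6}. Points covered: [0, 1, 2, 3, 4, 5, 6, 7, 8].
  Class 3 (3 blocks): {3,6,8}; {1,4,5}; {0,2,7}. Points covered: [0, 1, 2, 3, 4, 5, 6, 7, 8].
All classes full (size 3)? YES. All classes cover every point? YES.
Resolvable? YES.

YES


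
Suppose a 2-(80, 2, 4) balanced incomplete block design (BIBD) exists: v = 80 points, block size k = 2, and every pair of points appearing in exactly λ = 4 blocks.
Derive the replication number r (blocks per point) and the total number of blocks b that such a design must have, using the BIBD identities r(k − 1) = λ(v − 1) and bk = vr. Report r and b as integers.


Any 2-(v, k, λ) BIBD satisfies two necessary conditions:
  (i)  Each point sits in r blocks, and counting incidences through any fixed point gives r(k − 1) = λ(v − 1), so r = λ(v − 1)/(k − 1).
  (ii) Total incidences bk = vr, so b = vr/k.
Step 1: r = λ(v − 1)/(k − 1) = 4·(80 − 1)/(2 − 1) = 4·79/1 = 316/1 = 316.
Step 2: b = vr/k = 80·316/2 = 25280/2 = 12640.
Check integrality: r = 316 ∈ Z ✓, b = 12640 ∈ Z ✓.
(These identities are necessary conditions: they determine r and b for any design with these parameters, but do not by themselves prove that one exists.)

r = 316, b = 12640.


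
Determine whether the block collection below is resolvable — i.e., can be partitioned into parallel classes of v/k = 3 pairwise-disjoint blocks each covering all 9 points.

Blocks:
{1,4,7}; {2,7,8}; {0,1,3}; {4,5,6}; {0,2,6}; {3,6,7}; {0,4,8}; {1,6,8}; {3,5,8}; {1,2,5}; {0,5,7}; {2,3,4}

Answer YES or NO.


v = 9, block size k = 3, number of blocks = 12.
For resolvability, blocks must partition into parallel classes of size v/k = 3.
Total blocks must therefore be a multiple of 3: 12 = 3·4 + 0 ⇒ divisible ✓.
Greedy packing gives 4 candidate class(es). Each should be a full parallel class (size 3, covers all 9 points).
  Class 1 (3 blocks): {1,4,7}; {0,2,6}; {3,5,8}. Points covered: [0, 1, 2, 3, 4, 5, 6, 7, 8].
  Class 2 (3 blocks): {2,7,8}; {0,1,3}; {4,5,6}. Points covered: [0, 1, 2, 3, 4, 5, 6, 7, 8].
  Class 3 (3 blocks): {3,6,7}; {0,4,8}; {1,2,5}. Points covered: [0, 1, 2, 3, 4, 5, 6, 7, 8].
  Class 4 (3 blocks): {1,6,8}; {0,5,7}; {2,3,4}. Points covered: [0, 1, 2, 3, 4, 5, 6, 7, 8].
All classes full (size 3)? YES. All classes cover every point? YES.
Resolvable? YES.

YES


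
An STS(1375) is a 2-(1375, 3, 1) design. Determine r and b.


An STS(v) is a 2-(v, 3, 1) BIBD: block size k = 3, λ = 1.
Replication: r(k − 1) = λ(v − 1) ⇒ r·2 = 1375 − 1 = 1374 ⇒ r = 687.
Block count: bk = vr ⇒ b·3 = 1375·687 = 944625 ⇒ b = 314875.

r = 687, b = 314875.


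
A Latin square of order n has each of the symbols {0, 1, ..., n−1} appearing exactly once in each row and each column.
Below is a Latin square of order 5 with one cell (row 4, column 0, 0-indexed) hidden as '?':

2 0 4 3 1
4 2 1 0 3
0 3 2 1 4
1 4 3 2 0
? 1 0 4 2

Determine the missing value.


Row 4 contains symbols [0, 1, 2, 4] — missing [3].
Column 0 contains symbols [0, 1, 2, 4] — missing [3].
The missing symbol must appear in both missing sets; intersection = [3].
Therefore the hidden value is 3.

Missing value = 3.


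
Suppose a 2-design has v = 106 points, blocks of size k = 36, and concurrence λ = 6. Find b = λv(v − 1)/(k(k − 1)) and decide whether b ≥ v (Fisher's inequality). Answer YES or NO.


r = λ(v − 1)/(k − 1) = 6·105/35 = 18.
b = vr/k = 106·18/36 = 53.
Fisher's inequality: b ≥ v ⇔ 53 ≥ 106? NO.

NO


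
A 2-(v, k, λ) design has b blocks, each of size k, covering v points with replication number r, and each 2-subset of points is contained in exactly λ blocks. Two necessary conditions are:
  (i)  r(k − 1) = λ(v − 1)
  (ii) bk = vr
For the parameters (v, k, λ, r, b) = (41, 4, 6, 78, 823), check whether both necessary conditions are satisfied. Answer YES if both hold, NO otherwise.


Condition (i): r(k − 1) = 78·3 = 234; λ(v − 1) = 6·40 = 240. Match? NO.
Condition (ii): bk = 823·4 = 3292; vr = 41·78 = 3198. Match? NO.
Both conditions hold? NO.

NO


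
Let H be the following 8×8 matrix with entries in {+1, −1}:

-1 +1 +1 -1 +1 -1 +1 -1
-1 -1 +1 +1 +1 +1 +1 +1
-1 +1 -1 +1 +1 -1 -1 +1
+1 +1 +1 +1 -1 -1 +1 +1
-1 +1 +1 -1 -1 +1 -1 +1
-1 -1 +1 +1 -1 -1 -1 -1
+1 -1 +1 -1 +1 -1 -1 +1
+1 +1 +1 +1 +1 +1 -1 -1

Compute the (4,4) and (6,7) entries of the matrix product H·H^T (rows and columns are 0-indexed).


Row 4 of H: [-1, 1, 1, -1, -1, 1, -1, 1].
Row 6 of H: [1, -1, 1, -1, 1, -1, -1, 1].
Row 7 of H: [1, 1, 1, 1, 1, 1, -1, -1].
(H·H^T)[4][4] = Σ_j H[4][j]·H[4][j] = (-1)² + (1)² + (1)² + (-1)² + (-1)² + (1)² + (-1)² + (1)² = 1 + 1 + 1 + 1 + 1 + 1 + 1 + 1 = 8.
(H·H^T)[6][7] = Σ_j H[6][j]·H[7][j] = (1)·(1) + (-1)·(1) + (1)·(1) + (-1)·(1) + (1)·(1) + (-1)·(1) + (-1)·(-1) + (1)·(-1) = 1 + -1 + 1 + -1 + 1 + -1 + 1 + -1 = 0.
So rows 6 and 7 are orthogonal; the diagonal entry equals n = 8.

(4,4) entry = 8; (6,7) entry = 0.


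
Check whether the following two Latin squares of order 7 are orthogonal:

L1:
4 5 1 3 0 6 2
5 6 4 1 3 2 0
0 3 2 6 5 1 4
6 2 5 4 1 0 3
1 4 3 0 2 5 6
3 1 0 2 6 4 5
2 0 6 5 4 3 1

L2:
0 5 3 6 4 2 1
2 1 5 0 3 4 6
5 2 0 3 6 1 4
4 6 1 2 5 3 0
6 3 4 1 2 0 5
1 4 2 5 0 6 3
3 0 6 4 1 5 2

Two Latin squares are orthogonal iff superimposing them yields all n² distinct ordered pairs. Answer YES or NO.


Form the n² = 49 superimposed pairs (L1[i][j], L2[i][j]), row by row (rows and columns indexed from 0):
row 0: (4,0) (5,5) (1,3) (3,6) (0,4) (6,2) (2,1)
row 1: (5,2) (6,1) (4,5) (1,0) (3,3) (2,4) (0,6)
row 2: (0,5) (3,2) (2,0) (6,3) (5,6) (1,1) (4,4)
row 3: (6,4) (2,6) (5,1) (4,2) (1,5) (0,3) (3,0)
row 4: (1,6) (4,3) (3,4) (0,1) (2,2) (5,0) (6,5)
row 5: (3,1) (1,4) (0,2) (2,5) (6,0) (4,6) (5,3)
row 6: (2,3) (0,0) (6,6) (5,4) (4,1) (3,5) (1,2)
Orthogonality requires all 49 pairs distinct.
Check by first coordinate: for each symbol s of L1, list the L2 entries in the n cells where L1 = s; they must all differ.
  L1 = 0: L2 entries (in reading order) 4, 6, 5, 3, 1, 2, 0 — all 7 distinct ✓
  L1 = 1: L2 entries (in reading order) 3, 0, 1, 5, 6, 4, 2 — all 7 distinct ✓
  L1 = 2: L2 entries (in reading order) 1, 4, 0, 6, 2, 5, 3 — all 7 distinct ✓
  L1 = 3: L2 entries (in reading order) 6, 3, 2, 0, 4, 1, 5 — all 7 distinct ✓
  L1 = 4: L2 entries (in reading order) 0, 5, 4, 2, 3, 6, 1 — all 7 distinct ✓
  L1 = 5: L2 entries (in reading order) 5, 2, 6, 1, 0, 3, 4 — all 7 distinct ✓
  L1 = 6: L2 entries (in reading order) 2, 1, 3, 4, 5, 0, 6 — all 7 distinct ✓
Every symbol of L1 meets every symbol of L2 exactly once, so all 49 pairs are distinct (49 of 49).
Conclusion: YES.

YES


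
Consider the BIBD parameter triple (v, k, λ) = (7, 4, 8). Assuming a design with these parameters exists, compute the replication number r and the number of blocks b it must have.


Any 2-(v, k, λ) BIBD satisfies two necessary conditions:
  (i)  Each point sits in r blocks, and counting incidences through any fixed point gives r(k − 1) = λ(v − 1), so r = λ(v − 1)/(k − 1).
  (ii) Total incidences bk = vr, so b = vr/k.
Step 1: r = λ(v − 1)/(k − 1) = 8·(7 − 1)/(4 − 1) = 8·6/3 = 48/3 = 16.
Step 2: b = vr/k = 7·16/4 = 112/4 = 28.
Check integrality: r = 16 ∈ Z ✓, b = 28 ∈ Z ✓.
(These identities are necessary conditions: they determine r and b for any design with these parameters, but do not by themselves prove that one exists.)

r = 16, b = 28.


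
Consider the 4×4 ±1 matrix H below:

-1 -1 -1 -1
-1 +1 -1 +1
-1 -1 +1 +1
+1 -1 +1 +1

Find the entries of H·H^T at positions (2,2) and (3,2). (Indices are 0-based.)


Row 2 of H: [-1, -1, 1, 1].
Row 3 of H: [1, -1, 1, 1].
(H·H^T)[2][2] = Σ_j H[2][j]·H[2][j] = (-1)² + (-1)² + (1)² + (1)² = 1 + 1 + 1 + 1 = 4.
(H·H^T)[3][2] = Σ_j H[3][j]·H[2][j] = (1)·(-1) + (-1)·(-1) + (1)·(1) + (1)·(1) = -1 + 1 + 1 + 1 = 2.
Rows 3 and 2 are not orthogonal (dot product = 2 ≠ 0), so H is not a Hadamard matrix.

(2,2) entry = 4; (3,2) entry = 2.


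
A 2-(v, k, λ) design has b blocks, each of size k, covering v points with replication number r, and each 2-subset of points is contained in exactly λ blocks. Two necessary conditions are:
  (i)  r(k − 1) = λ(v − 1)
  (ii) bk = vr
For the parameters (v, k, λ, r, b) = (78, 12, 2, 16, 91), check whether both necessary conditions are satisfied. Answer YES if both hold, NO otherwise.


Condition (i): r(k − 1) = 16·11 = 176; λ(v − 1) = 2·77 = 154. Match? NO.
Condition (ii): bk = 91·12 = 1092; vr = 78·16 = 1248. Match? NO.
Both conditions hold? NO.

NO


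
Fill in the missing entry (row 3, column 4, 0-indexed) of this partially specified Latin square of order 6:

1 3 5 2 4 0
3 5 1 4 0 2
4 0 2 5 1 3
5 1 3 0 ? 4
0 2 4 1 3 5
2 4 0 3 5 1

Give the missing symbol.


Row 3 contains symbols [0, 1, 3, 4, 5] — missing [2].
Column 4 contains symbols [0, 1, 3, 4, 5] — missing [2].
The missing symbol must appear in both missing sets; intersection = [2].
Therefore the hidden value is 2.

Missing value = 2.


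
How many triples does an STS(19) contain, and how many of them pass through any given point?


An STS(v) is a 2-(v, 3, 1) BIBD: block size k = 3, λ = 1.
Replication: r(k − 1) = λ(v − 1) ⇒ r·2 = 19 − 1 = 18 ⇒ r = 9.
Block count: b = v(v − 1)/6 = 19·18/6 = 342/6 = 57.

r = 9, b = 57.


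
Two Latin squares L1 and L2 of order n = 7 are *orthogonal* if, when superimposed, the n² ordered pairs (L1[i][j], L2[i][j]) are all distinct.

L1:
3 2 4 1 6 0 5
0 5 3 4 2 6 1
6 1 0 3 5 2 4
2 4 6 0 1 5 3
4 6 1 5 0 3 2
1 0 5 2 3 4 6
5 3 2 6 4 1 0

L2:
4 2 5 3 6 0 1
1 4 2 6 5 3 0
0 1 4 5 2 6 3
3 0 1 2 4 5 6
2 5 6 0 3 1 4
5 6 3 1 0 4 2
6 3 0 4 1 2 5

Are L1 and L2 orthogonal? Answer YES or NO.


Form the n² = 49 superimposed pairs (L1[i][j], L2[i][j]), row by row (rows and columns indexed from 0):
row 0: (3,4) (2,2) (4,5) (1,3) (6,6) (0,0) (5,1)
row 1: (0,1) (5,4) (3,2) (4,6) (2,5) (6,3) (1,0)
row 2: (6,0) (1,1) (0,4) (3,5) (5,2) (2,6) (4,3)
row 3: (2,3) (4,0) (6,1) (0,2) (1,4) (5,5) (3,6)
row 4: (4,2) (6,5) (1,6) (5,0) (0,3) (3,1) (2,4)
row 5: (1,5) (0,6) (5,3) (2,1) (3,0) (4,4) (6,2)
row 6: (5,6) (3,3) (2,0) (6,4) (4,1) (1,2) (0,5)
Orthogonality requires all 49 pairs distinct.
Check by first coordinate: for each symbol s of L1, list the L2 entries in the n cells where L1 = s; they must all differ.
  L1 = 0: L2 entries (in reading order) 0, 1, 4, 2, 3, 6, 5 — all 7 distinct ✓
  L1 = 1: L2 entries (in reading order) 3, 0, 1, 4, 6, 5, 2 — all 7 distinct ✓
  L1 = 2: L2 entries (in reading order) 2, 5, 6, 3, 4, 1, 0 — all 7 distinct ✓
  L1 = 3: L2 entries (in reading order) 4, 2, 5, 6, 1, 0, 3 — all 7 distinct ✓
  L1 = 4: L2 entries (in reading order) 5, 6, 3, 0, 2, 4, 1 — all 7 distinct ✓
  L1 = 5: L2 entries (in reading order) 1, 4, 2, 5, 0, 3, 6 — all 7 distinct ✓
  L1 = 6: L2 entries (in reading order) 6, 3, 0, 1, 5, 2, 4 — all 7 distinct ✓
Every symbol of L1 meets every symbol of L2 exactly once, so all 49 pairs are distinct (49 of 49).
Conclusion: YES.

YES


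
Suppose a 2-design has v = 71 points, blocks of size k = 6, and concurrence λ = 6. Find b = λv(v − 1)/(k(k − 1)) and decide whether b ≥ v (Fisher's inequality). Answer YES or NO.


r = λ(v − 1)/(k − 1) = 6·70/5 = 84.
b = vr/k = 71·84/6 = 994.
Fisher's inequality: b ≥ v ⇔ 994 ≥ 71? YES.

YES


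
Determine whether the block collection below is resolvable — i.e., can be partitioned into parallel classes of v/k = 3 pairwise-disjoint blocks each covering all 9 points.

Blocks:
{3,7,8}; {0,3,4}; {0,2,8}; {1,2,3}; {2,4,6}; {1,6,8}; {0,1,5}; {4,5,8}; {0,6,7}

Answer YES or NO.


v = 9, block size k = 3, number of blocks = 9.
For resolvability, blocks must partition into parallel classes of size v/k = 3.
Total blocks must therefore be a multiple of 3: 9 = 3·3 + 0 ⇒ divisible ✓.
Consider block {0,3,4}. The only other block(s) in the collection disjoint from it are {1,6,8} — just 1 block(s). Any parallel class containing {0,3,4} would need 2 other blocks each disjoint from it, so no parallel class of size 3 can contain {0,3,4}.
Since every block must belong to some parallel class in a resolution, the collection cannot be partitioned into parallel classes.
Resolvable? NO.

NO
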